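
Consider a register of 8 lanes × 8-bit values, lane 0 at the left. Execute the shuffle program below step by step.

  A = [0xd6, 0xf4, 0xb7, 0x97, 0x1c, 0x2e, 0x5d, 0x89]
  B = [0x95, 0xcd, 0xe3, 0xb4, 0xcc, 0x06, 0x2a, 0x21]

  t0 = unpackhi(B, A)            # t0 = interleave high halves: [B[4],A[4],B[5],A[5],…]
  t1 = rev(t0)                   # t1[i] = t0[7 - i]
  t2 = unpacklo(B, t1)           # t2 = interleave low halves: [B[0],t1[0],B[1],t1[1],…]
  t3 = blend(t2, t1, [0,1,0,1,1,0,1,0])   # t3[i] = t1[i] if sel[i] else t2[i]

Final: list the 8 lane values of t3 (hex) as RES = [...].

RES = [0x95, 0x21, 0xcd, 0x2a, 0x2e, 0x5d, 0x1c, 0x2a]

→ t0 |cc|1c|06|2e|2a|5d|21|89|
→ t1 |89|21|5d|2a|2e|06|1c|cc|
→ t2 |95|89|cd|21|e3|5d|b4|2a|
→ t3 |95|21|cd|2a|2e|5d|1c|2a|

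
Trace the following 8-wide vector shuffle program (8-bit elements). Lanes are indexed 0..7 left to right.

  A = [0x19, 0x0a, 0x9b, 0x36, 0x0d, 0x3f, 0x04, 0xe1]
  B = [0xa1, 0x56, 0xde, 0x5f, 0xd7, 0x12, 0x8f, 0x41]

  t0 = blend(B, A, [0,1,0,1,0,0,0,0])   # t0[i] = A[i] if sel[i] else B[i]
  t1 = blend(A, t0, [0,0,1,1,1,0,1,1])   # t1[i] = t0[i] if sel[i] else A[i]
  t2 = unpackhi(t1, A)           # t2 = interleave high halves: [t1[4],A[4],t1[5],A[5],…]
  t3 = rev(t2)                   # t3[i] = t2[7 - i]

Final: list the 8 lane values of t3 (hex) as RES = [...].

RES = [ 0xe1  0x41  0x04  0x8f  0x3f  0x3f  0x0d  0xd7 ]

→ t0 |a1|0a|de|36|d7|12|8f|41|
→ t1 |19|0a|de|36|d7|3f|8f|41|
→ t2 |d7|0d|3f|3f|8f|04|41|e1|
→ t3 |e1|41|04|8f|3f|3f|0d|d7|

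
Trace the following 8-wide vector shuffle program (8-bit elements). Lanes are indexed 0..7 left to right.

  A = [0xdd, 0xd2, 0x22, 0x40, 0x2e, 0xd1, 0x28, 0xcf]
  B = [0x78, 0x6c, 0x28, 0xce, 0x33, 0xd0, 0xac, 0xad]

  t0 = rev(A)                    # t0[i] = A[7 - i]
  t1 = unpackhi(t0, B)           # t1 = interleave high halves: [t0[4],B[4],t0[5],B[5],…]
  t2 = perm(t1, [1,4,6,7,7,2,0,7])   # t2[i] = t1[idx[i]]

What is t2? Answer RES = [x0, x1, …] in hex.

RES = [0x33, 0xd2, 0xdd, 0xad, 0xad, 0x22, 0x40, 0xad]

  t0: cf 28 d1 2e 40 22 d2 dd
  t1: 40 33 22 d0 d2 ac dd ad
  t2: 33 d2 dd ad ad 22 40 ad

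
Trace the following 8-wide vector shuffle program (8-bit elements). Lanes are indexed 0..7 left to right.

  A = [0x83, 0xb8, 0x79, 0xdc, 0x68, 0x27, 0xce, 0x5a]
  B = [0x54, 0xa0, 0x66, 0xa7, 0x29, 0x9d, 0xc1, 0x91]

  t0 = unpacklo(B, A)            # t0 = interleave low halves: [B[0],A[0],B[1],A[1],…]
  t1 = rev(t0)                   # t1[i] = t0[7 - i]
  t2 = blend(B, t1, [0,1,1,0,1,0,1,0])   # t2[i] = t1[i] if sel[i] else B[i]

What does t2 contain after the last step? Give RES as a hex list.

→ t0 |54|83|a0|b8|66|79|a7|dc|
→ t1 |dc|a7|79|66|b8|a0|83|54|
→ t2 |54|a7|79|a7|b8|9d|83|91|

RES = [0x54, 0xa7, 0x79, 0xa7, 0xb8, 0x9d, 0x83, 0x91]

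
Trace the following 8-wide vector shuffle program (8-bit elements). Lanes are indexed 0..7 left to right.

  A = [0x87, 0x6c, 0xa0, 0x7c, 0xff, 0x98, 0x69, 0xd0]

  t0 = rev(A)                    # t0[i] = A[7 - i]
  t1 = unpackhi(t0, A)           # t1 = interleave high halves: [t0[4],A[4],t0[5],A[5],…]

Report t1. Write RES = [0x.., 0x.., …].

t0 = [0xd0, 0x69, 0x98, 0xff, 0x7c, 0xa0, 0x6c, 0x87]
t1 = [0x7c, 0xff, 0xa0, 0x98, 0x6c, 0x69, 0x87, 0xd0]

RES = [0x7c, 0xff, 0xa0, 0x98, 0x6c, 0x69, 0x87, 0xd0]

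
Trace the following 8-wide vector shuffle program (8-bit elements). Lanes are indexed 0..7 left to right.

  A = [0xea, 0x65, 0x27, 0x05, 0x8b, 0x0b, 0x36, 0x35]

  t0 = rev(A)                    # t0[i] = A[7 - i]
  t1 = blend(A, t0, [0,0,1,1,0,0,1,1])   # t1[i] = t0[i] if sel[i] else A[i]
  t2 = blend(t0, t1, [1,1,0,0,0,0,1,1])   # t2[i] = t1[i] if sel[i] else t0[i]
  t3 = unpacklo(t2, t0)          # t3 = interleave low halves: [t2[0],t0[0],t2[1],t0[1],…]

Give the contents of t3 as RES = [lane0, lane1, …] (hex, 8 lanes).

→ t0 |35|36|0b|8b|05|27|65|ea|
→ t1 |ea|65|0b|8b|8b|0b|65|ea|
→ t2 |ea|65|0b|8b|05|27|65|ea|
→ t3 |ea|35|65|36|0b|0b|8b|8b|

RES = [ 0xea  0x35  0x65  0x36  0x0b  0x0b  0x8b  0x8b ]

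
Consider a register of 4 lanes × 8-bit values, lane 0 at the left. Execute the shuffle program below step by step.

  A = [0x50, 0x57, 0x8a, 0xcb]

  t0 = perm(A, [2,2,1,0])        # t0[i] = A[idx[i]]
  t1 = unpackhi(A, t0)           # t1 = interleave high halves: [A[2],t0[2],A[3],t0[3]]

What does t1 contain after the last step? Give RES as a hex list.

RES = [0x8a, 0x57, 0xcb, 0x50]

  t0: 8a 8a 57 50
  t1: 8a 57 cb 50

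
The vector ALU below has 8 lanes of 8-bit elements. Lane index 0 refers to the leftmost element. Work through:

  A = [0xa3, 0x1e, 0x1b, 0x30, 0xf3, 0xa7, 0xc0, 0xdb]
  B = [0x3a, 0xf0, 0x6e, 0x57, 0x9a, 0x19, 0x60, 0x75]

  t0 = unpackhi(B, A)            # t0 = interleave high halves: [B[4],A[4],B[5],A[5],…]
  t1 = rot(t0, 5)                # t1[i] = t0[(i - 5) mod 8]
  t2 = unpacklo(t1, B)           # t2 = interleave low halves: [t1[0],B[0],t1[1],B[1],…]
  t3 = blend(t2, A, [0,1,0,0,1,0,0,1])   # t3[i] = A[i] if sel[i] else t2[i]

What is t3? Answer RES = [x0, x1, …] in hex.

RES = [ 0xa7  0x1e  0x60  0xf0  0xf3  0x6e  0x75  0xdb ]

t0 = [0x9a, 0xf3, 0x19, 0xa7, 0x60, 0xc0, 0x75, 0xdb]
t1 = [0xa7, 0x60, 0xc0, 0x75, 0xdb, 0x9a, 0xf3, 0x19]
t2 = [0xa7, 0x3a, 0x60, 0xf0, 0xc0, 0x6e, 0x75, 0x57]
t3 = [0xa7, 0x1e, 0x60, 0xf0, 0xf3, 0x6e, 0x75, 0xdb]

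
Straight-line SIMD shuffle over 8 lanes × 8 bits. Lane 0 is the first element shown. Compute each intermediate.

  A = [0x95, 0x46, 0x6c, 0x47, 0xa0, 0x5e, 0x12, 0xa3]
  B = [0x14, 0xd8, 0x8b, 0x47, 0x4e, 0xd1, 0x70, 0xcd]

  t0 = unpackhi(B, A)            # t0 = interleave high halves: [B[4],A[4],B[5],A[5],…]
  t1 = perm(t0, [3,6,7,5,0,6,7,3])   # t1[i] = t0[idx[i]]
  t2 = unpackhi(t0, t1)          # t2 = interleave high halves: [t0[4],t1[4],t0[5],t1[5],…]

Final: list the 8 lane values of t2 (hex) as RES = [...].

RES = [0x70, 0x4e, 0x12, 0xcd, 0xcd, 0xa3, 0xa3, 0x5e]

t0 = [0x4e, 0xa0, 0xd1, 0x5e, 0x70, 0x12, 0xcd, 0xa3]
t1 = [0x5e, 0xcd, 0xa3, 0x12, 0x4e, 0xcd, 0xa3, 0x5e]
t2 = [0x70, 0x4e, 0x12, 0xcd, 0xcd, 0xa3, 0xa3, 0x5e]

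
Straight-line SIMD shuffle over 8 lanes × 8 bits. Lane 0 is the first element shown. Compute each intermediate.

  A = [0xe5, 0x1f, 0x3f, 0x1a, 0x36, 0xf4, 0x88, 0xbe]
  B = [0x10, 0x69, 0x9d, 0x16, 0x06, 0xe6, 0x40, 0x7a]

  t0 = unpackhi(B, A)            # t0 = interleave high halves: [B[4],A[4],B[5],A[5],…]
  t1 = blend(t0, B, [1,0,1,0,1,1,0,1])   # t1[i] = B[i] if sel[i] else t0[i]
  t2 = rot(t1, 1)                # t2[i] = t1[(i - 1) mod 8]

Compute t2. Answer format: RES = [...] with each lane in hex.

RES = [0x7a, 0x10, 0x36, 0x9d, 0xf4, 0x06, 0xe6, 0x7a]

→ t0 |06|36|e6|f4|40|88|7a|be|
→ t1 |10|36|9d|f4|06|e6|7a|7a|
→ t2 |7a|10|36|9d|f4|06|e6|7a|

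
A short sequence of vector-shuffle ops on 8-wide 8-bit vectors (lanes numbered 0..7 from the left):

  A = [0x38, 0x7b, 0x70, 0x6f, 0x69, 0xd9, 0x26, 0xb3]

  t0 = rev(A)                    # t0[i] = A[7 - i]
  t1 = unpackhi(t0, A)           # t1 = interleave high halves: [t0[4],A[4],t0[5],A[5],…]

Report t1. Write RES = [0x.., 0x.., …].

t0 = [0xb3, 0x26, 0xd9, 0x69, 0x6f, 0x70, 0x7b, 0x38]
t1 = [0x6f, 0x69, 0x70, 0xd9, 0x7b, 0x26, 0x38, 0xb3]

RES = [ 0x6f  0x69  0x70  0xd9  0x7b  0x26  0x38  0xb3 ]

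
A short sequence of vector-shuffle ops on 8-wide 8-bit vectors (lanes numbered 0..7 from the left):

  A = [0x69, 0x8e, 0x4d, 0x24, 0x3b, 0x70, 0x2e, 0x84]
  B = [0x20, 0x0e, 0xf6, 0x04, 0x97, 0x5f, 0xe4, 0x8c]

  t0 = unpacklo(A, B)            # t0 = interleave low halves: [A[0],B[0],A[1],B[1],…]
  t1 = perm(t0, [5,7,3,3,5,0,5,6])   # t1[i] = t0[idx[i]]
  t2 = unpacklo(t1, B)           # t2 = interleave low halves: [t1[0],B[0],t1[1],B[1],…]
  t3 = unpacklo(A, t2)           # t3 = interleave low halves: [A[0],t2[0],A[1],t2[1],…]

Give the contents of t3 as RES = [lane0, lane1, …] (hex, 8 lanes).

  t0: 69 20 8e 0e 4d f6 24 04
  t1: f6 04 0e 0e f6 69 f6 24
  t2: f6 20 04 0e 0e f6 0e 04
  t3: 69 f6 8e 20 4d 04 24 0e

RES = [0x69, 0xf6, 0x8e, 0x20, 0x4d, 0x04, 0x24, 0x0e]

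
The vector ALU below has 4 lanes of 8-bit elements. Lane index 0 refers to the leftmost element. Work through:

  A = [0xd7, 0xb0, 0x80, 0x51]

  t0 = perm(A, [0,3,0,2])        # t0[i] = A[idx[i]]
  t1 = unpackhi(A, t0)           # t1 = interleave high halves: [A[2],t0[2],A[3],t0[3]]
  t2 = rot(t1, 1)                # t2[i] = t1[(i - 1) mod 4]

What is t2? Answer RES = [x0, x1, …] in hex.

t0 = [0xd7, 0x51, 0xd7, 0x80]
t1 = [0x80, 0xd7, 0x51, 0x80]
t2 = [0x80, 0x80, 0xd7, 0x51]

RES = [0x80, 0x80, 0xd7, 0x51]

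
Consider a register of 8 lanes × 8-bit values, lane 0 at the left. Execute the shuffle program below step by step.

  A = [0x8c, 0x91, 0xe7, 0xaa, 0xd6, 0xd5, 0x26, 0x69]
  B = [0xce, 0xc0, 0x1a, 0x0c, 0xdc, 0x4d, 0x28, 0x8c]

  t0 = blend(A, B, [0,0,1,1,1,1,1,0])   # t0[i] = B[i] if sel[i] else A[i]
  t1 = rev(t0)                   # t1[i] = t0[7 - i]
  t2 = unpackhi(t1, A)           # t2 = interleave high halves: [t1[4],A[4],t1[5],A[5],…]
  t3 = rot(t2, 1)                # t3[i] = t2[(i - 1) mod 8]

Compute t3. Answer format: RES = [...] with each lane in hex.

RES = [ 0x69  0x0c  0xd6  0x1a  0xd5  0x91  0x26  0x8c ]

  t0: 8c 91 1a 0c dc 4d 28 69
  t1: 69 28 4d dc 0c 1a 91 8c
  t2: 0c d6 1a d5 91 26 8c 69
  t3: 69 0c d6 1a d5 91 26 8c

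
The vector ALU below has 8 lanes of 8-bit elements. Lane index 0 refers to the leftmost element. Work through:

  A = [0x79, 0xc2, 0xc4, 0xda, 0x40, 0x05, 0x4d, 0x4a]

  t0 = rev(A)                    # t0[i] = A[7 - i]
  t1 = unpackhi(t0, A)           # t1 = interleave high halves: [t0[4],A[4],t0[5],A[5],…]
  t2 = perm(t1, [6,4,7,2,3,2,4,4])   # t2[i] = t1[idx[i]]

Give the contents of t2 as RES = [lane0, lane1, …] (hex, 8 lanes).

→ t0 |4a|4d|05|40|da|c4|c2|79|
→ t1 |da|40|c4|05|c2|4d|79|4a|
→ t2 |79|c2|4a|c4|05|c4|c2|c2|

RES = [ 0x79  0xc2  0x4a  0xc4  0x05  0xc4  0xc2  0xc2 ]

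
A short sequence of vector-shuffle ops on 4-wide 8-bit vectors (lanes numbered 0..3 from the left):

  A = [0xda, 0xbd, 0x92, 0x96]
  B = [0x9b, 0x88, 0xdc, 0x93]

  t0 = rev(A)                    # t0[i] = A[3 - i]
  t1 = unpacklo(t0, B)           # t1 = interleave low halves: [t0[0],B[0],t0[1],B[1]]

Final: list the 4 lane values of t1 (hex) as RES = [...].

RES = [0x96, 0x9b, 0x92, 0x88]

t0 = [0x96, 0x92, 0xbd, 0xda]
t1 = [0x96, 0x9b, 0x92, 0x88]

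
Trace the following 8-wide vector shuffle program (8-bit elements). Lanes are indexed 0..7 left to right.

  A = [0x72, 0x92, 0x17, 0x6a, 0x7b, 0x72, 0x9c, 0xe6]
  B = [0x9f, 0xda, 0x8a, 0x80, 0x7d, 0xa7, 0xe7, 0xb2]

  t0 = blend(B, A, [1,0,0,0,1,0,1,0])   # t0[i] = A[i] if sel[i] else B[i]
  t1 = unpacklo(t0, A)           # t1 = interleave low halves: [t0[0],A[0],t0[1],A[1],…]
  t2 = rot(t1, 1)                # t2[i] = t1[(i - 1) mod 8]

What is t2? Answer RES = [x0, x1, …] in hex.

RES = [ 0x6a  0x72  0x72  0xda  0x92  0x8a  0x17  0x80 ]

t0 = [0x72, 0xda, 0x8a, 0x80, 0x7b, 0xa7, 0x9c, 0xb2]
t1 = [0x72, 0x72, 0xda, 0x92, 0x8a, 0x17, 0x80, 0x6a]
t2 = [0x6a, 0x72, 0x72, 0xda, 0x92, 0x8a, 0x17, 0x80]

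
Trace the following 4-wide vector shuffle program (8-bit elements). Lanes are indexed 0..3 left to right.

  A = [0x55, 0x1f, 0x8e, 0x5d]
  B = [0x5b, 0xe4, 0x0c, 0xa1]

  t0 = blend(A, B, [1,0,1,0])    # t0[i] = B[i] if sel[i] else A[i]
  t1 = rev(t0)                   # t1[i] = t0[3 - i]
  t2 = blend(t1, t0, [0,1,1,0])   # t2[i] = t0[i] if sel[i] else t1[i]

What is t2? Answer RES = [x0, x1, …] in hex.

RES = [ 0x5d  0x1f  0x0c  0x5b ]

t0 = [0x5b, 0x1f, 0x0c, 0x5d]
t1 = [0x5d, 0x0c, 0x1f, 0x5b]
t2 = [0x5d, 0x1f, 0x0c, 0x5b]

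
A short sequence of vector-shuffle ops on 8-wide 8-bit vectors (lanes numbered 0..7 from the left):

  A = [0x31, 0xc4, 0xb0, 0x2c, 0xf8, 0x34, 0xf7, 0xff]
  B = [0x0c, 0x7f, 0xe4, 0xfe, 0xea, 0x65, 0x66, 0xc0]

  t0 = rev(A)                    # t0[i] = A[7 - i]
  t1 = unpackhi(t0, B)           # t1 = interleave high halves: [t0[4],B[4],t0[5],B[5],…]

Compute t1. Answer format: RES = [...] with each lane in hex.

RES = [0x2c, 0xea, 0xb0, 0x65, 0xc4, 0x66, 0x31, 0xc0]

→ t0 |ff|f7|34|f8|2c|b0|c4|31|
→ t1 |2c|ea|b0|65|c4|66|31|c0|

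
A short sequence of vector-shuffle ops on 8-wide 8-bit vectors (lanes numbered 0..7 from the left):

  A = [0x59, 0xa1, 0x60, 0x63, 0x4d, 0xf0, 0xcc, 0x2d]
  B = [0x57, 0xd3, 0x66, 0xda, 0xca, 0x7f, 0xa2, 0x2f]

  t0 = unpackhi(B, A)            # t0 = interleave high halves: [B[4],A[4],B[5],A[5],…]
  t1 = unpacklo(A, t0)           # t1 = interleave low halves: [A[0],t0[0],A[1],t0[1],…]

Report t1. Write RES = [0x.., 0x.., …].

t0 = [0xca, 0x4d, 0x7f, 0xf0, 0xa2, 0xcc, 0x2f, 0x2d]
t1 = [0x59, 0xca, 0xa1, 0x4d, 0x60, 0x7f, 0x63, 0xf0]

RES = [ 0x59  0xca  0xa1  0x4d  0x60  0x7f  0x63  0xf0 ]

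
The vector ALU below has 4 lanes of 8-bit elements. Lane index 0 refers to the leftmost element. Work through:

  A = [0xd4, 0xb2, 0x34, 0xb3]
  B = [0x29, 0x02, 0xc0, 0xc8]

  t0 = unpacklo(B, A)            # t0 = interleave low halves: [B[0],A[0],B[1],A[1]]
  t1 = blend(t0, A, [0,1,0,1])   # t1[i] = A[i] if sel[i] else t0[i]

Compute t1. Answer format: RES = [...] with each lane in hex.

t0 = [0x29, 0xd4, 0x02, 0xb2]
t1 = [0x29, 0xb2, 0x02, 0xb3]

RES = [0x29, 0xb2, 0x02, 0xb3]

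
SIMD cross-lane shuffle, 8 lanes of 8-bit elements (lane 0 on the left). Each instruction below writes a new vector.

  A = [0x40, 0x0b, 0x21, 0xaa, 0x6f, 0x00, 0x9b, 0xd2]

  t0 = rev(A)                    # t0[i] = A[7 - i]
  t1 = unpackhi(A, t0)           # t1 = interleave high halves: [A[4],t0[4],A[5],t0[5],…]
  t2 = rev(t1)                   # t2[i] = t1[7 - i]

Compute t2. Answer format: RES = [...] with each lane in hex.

RES = [0x40, 0xd2, 0x0b, 0x9b, 0x21, 0x00, 0xaa, 0x6f]

→ t0 |d2|9b|00|6f|aa|21|0b|40|
→ t1 |6f|aa|00|21|9b|0b|d2|40|
→ t2 |40|d2|0b|9b|21|00|aa|6f|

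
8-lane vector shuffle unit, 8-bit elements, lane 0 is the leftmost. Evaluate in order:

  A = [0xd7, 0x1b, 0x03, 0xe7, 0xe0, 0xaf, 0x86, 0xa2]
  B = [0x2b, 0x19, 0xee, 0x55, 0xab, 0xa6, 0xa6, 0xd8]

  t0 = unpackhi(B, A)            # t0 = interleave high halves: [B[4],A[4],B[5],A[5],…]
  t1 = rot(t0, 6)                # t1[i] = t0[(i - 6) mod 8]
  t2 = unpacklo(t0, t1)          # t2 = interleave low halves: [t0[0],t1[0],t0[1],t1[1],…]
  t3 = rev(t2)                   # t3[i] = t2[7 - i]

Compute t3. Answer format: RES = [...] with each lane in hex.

→ t0 |ab|e0|a6|af|a6|86|d8|a2|
→ t1 |a6|af|a6|86|d8|a2|ab|e0|
→ t2 |ab|a6|e0|af|a6|a6|af|86|
→ t3 |86|af|a6|a6|af|e0|a6|ab|

RES = [0x86, 0xaf, 0xa6, 0xa6, 0xaf, 0xe0, 0xa6, 0xab]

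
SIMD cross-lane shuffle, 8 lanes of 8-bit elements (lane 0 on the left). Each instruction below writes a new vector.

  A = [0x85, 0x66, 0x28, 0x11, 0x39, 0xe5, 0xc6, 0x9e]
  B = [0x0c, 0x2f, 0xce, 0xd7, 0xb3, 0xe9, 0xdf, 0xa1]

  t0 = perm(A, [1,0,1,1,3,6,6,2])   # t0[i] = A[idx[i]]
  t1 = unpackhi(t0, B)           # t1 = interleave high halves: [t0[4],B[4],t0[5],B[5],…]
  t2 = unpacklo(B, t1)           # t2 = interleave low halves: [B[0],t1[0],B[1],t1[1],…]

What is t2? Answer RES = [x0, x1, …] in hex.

  t0: 66 85 66 66 11 c6 c6 28
  t1: 11 b3 c6 e9 c6 df 28 a1
  t2: 0c 11 2f b3 ce c6 d7 e9

RES = [ 0x0c  0x11  0x2f  0xb3  0xce  0xc6  0xd7  0xe9 ]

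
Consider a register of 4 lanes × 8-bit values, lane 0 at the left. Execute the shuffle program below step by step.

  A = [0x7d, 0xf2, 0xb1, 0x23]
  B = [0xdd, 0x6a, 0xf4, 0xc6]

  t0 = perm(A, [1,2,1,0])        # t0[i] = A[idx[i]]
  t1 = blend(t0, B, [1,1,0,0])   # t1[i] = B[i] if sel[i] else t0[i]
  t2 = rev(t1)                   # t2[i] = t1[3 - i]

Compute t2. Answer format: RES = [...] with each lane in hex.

t0 = [0xf2, 0xb1, 0xf2, 0x7d]
t1 = [0xdd, 0x6a, 0xf2, 0x7d]
t2 = [0x7d, 0xf2, 0x6a, 0xdd]

RES = [0x7d, 0xf2, 0x6a, 0xdd]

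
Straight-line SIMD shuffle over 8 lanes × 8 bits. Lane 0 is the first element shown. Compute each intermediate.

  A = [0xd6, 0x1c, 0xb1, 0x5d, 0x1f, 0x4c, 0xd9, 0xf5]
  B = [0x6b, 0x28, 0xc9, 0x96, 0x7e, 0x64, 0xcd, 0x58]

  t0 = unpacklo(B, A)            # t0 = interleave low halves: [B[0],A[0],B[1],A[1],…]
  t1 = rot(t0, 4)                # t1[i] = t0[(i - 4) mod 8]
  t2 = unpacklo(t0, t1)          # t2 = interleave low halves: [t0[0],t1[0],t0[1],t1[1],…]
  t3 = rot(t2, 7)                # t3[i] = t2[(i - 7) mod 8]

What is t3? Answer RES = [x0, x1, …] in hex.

→ t0 |6b|d6|28|1c|c9|b1|96|5d|
→ t1 |c9|b1|96|5d|6b|d6|28|1c|
→ t2 |6b|c9|d6|b1|28|96|1c|5d|
→ t3 |c9|d6|b1|28|96|1c|5d|6b|

RES = [ 0xc9  0xd6  0xb1  0x28  0x96  0x1c  0x5d  0x6b ]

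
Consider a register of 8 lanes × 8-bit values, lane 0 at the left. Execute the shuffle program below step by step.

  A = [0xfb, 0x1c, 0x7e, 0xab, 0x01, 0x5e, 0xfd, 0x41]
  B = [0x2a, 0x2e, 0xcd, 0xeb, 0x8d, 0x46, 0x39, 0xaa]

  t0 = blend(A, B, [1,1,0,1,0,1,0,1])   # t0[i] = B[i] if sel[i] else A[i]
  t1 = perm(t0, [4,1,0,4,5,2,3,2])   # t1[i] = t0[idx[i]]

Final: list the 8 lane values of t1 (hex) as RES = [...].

RES = [0x01, 0x2e, 0x2a, 0x01, 0x46, 0x7e, 0xeb, 0x7e]

  t0: 2a 2e 7e eb 01 46 fd aa
  t1: 01 2e 2a 01 46 7e eb 7e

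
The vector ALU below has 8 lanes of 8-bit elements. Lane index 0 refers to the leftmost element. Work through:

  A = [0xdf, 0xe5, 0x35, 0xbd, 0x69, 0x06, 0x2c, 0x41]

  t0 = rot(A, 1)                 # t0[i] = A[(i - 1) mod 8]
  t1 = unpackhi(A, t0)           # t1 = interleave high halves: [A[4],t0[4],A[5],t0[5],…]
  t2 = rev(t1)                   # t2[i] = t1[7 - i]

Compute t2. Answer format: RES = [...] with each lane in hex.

RES = [0x2c, 0x41, 0x06, 0x2c, 0x69, 0x06, 0xbd, 0x69]

t0 = [0x41, 0xdf, 0xe5, 0x35, 0xbd, 0x69, 0x06, 0x2c]
t1 = [0x69, 0xbd, 0x06, 0x69, 0x2c, 0x06, 0x41, 0x2c]
t2 = [0x2c, 0x41, 0x06, 0x2c, 0x69, 0x06, 0xbd, 0x69]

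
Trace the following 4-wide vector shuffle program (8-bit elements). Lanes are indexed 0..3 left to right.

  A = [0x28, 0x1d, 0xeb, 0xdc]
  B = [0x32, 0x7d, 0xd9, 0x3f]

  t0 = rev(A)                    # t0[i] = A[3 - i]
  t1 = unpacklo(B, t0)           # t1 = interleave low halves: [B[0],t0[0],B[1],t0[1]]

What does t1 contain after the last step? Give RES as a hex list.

→ t0 |dc|eb|1d|28|
→ t1 |32|dc|7d|eb|

RES = [ 0x32  0xdc  0x7d  0xeb ]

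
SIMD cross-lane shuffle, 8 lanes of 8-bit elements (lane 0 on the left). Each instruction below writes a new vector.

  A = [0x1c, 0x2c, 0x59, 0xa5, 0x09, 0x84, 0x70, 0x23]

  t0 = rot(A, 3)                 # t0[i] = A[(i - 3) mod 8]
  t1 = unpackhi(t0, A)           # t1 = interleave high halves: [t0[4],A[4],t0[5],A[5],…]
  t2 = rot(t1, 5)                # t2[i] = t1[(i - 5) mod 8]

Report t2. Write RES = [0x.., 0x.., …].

t0 = [0x84, 0x70, 0x23, 0x1c, 0x2c, 0x59, 0xa5, 0x09]
t1 = [0x2c, 0x09, 0x59, 0x84, 0xa5, 0x70, 0x09, 0x23]
t2 = [0x84, 0xa5, 0x70, 0x09, 0x23, 0x2c, 0x09, 0x59]

RES = [ 0x84  0xa5  0x70  0x09  0x23  0x2c  0x09  0x59 ]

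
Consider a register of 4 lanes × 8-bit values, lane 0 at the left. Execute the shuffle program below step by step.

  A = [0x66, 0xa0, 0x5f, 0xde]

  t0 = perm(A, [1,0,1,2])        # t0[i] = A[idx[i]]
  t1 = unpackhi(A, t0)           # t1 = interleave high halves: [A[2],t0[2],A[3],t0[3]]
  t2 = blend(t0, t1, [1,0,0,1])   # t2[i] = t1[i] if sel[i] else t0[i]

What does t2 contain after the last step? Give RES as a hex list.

RES = [0x5f, 0x66, 0xa0, 0x5f]

  t0: a0 66 a0 5f
  t1: 5f a0 de 5f
  t2: 5f 66 a0 5f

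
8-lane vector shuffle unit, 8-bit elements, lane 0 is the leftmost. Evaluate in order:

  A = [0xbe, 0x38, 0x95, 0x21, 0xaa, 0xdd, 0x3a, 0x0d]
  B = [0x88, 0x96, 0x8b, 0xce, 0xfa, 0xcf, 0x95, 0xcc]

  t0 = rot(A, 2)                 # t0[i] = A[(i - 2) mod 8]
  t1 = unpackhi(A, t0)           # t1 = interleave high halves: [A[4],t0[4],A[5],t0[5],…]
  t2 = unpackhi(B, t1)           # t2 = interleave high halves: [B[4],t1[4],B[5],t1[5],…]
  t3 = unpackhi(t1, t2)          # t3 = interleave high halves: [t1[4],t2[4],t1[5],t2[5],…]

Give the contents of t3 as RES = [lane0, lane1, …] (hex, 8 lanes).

RES = [ 0x3a  0x95  0xaa  0x0d  0x0d  0xcc  0xdd  0xdd ]

  t0: 3a 0d be 38 95 21 aa dd
  t1: aa 95 dd 21 3a aa 0d dd
  t2: fa 3a cf aa 95 0d cc dd
  t3: 3a 95 aa 0d 0d cc dd dd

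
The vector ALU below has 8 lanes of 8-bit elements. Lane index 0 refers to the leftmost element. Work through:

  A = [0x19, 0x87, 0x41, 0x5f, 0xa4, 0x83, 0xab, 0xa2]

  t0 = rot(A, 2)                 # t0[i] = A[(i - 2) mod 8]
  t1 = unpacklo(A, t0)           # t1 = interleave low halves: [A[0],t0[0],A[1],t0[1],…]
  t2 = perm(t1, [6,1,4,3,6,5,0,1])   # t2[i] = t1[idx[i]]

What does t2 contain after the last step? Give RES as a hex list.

→ t0 |ab|a2|19|87|41|5f|a4|83|
→ t1 |19|ab|87|a2|41|19|5f|87|
→ t2 |5f|ab|41|a2|5f|19|19|ab|

RES = [ 0x5f  0xab  0x41  0xa2  0x5f  0x19  0x19  0xab ]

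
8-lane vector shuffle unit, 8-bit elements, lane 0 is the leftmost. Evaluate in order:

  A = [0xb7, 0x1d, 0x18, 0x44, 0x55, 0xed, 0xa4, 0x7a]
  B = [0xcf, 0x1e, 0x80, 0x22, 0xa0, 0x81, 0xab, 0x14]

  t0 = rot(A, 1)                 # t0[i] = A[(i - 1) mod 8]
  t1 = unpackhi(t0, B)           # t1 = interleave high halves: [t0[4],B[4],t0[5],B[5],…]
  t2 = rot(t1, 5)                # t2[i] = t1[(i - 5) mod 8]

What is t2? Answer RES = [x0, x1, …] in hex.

RES = [0x81, 0xed, 0xab, 0xa4, 0x14, 0x44, 0xa0, 0x55]

t0 = [0x7a, 0xb7, 0x1d, 0x18, 0x44, 0x55, 0xed, 0xa4]
t1 = [0x44, 0xa0, 0x55, 0x81, 0xed, 0xab, 0xa4, 0x14]
t2 = [0x81, 0xed, 0xab, 0xa4, 0x14, 0x44, 0xa0, 0x55]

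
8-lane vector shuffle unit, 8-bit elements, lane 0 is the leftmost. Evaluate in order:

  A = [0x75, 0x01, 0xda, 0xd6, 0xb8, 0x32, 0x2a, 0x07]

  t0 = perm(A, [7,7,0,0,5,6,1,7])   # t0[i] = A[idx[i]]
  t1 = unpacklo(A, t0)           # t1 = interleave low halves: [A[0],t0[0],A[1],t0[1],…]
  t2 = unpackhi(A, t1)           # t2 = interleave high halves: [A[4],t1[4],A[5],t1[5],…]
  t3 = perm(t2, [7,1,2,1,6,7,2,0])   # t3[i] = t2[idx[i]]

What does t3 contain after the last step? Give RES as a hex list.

  t0: 07 07 75 75 32 2a 01 07
  t1: 75 07 01 07 da 75 d6 75
  t2: b8 da 32 75 2a d6 07 75
  t3: 75 da 32 da 07 75 32 b8

RES = [0x75, 0xda, 0x32, 0xda, 0x07, 0x75, 0x32, 0xb8]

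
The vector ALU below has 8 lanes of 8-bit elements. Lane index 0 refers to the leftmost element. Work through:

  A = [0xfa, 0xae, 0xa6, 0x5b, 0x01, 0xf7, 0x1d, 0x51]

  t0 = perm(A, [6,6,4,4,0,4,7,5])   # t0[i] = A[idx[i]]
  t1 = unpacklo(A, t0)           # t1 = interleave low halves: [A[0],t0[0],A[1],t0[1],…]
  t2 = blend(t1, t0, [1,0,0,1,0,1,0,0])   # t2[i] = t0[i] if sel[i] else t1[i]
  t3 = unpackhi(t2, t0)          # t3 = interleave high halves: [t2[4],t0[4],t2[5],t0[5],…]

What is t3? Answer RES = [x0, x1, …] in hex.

  t0: 1d 1d 01 01 fa 01 51 f7
  t1: fa 1d ae 1d a6 01 5b 01
  t2: 1d 1d ae 01 a6 01 5b 01
  t3: a6 fa 01 01 5b 51 01 f7

RES = [ 0xa6  0xfa  0x01  0x01  0x5b  0x51  0x01  0xf7 ]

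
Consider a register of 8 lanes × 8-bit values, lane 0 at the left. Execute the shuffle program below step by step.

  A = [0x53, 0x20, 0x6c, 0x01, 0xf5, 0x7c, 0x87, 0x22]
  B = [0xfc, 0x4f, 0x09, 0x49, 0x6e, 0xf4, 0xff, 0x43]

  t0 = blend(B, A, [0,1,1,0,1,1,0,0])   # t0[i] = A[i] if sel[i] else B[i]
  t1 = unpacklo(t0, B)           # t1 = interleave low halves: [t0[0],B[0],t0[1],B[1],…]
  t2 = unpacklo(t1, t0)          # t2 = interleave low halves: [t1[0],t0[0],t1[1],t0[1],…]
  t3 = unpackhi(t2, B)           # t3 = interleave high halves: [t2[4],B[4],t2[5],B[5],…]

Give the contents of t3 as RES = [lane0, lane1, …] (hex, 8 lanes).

RES = [0x20, 0x6e, 0x6c, 0xf4, 0x4f, 0xff, 0x49, 0x43]

t0 = [0xfc, 0x20, 0x6c, 0x49, 0xf5, 0x7c, 0xff, 0x43]
t1 = [0xfc, 0xfc, 0x20, 0x4f, 0x6c, 0x09, 0x49, 0x49]
t2 = [0xfc, 0xfc, 0xfc, 0x20, 0x20, 0x6c, 0x4f, 0x49]
t3 = [0x20, 0x6e, 0x6c, 0xf4, 0x4f, 0xff, 0x49, 0x43]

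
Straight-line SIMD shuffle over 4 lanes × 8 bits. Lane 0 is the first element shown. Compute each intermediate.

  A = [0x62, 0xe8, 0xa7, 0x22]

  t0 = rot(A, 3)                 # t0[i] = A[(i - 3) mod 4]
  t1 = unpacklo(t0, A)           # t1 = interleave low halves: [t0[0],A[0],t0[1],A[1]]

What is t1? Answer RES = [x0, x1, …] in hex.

  t0: e8 a7 22 62
  t1: e8 62 a7 e8

RES = [ 0xe8  0x62  0xa7  0xe8 ]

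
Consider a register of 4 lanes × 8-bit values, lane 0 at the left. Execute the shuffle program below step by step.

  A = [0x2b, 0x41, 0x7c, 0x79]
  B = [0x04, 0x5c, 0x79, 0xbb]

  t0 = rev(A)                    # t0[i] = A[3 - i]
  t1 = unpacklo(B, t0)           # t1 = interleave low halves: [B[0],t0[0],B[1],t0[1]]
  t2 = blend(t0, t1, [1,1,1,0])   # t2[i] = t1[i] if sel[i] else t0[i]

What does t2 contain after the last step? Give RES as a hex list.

RES = [ 0x04  0x79  0x5c  0x2b ]

  t0: 79 7c 41 2b
  t1: 04 79 5c 7c
  t2: 04 79 5c 2b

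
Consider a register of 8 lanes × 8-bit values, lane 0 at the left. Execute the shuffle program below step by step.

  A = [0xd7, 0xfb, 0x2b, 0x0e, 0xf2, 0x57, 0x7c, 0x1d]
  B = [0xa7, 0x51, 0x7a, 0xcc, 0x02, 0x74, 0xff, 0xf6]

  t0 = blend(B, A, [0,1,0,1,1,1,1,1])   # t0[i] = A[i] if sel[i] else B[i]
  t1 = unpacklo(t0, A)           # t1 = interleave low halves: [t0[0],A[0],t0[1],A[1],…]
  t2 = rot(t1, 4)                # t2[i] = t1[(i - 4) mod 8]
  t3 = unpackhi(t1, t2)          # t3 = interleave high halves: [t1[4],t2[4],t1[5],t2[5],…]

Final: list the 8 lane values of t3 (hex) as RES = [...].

RES = [ 0x7a  0xa7  0x2b  0xd7  0x0e  0xfb  0x0e  0xfb ]

→ t0 |a7|fb|7a|0e|f2|57|7c|1d|
→ t1 |a7|d7|fb|fb|7a|2b|0e|0e|
→ t2 |7a|2b|0e|0e|a7|d7|fb|fb|
→ t3 |7a|a7|2b|d7|0e|fb|0e|fb|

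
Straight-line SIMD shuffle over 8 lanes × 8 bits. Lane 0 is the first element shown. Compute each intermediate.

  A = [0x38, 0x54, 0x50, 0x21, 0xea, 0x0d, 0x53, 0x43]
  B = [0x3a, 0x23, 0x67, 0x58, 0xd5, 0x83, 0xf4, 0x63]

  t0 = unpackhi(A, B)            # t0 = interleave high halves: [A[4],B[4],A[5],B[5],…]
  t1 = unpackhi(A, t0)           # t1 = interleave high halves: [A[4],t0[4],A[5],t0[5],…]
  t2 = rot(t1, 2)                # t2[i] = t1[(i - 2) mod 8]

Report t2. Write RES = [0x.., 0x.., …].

RES = [ 0x43  0x63  0xea  0x53  0x0d  0xf4  0x53  0x43 ]

  t0: ea d5 0d 83 53 f4 43 63
  t1: ea 53 0d f4 53 43 43 63
  t2: 43 63 ea 53 0d f4 53 43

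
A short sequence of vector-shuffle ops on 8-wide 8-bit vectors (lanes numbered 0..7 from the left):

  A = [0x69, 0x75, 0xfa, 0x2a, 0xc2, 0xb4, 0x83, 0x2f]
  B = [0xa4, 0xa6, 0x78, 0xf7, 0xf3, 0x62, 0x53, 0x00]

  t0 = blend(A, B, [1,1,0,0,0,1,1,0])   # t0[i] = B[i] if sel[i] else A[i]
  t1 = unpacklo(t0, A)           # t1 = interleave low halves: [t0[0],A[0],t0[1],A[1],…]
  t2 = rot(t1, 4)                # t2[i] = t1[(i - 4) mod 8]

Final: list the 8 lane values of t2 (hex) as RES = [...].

RES = [0xfa, 0xfa, 0x2a, 0x2a, 0xa4, 0x69, 0xa6, 0x75]

t0 = [0xa4, 0xa6, 0xfa, 0x2a, 0xc2, 0x62, 0x53, 0x2f]
t1 = [0xa4, 0x69, 0xa6, 0x75, 0xfa, 0xfa, 0x2a, 0x2a]
t2 = [0xfa, 0xfa, 0x2a, 0x2a, 0xa4, 0x69, 0xa6, 0x75]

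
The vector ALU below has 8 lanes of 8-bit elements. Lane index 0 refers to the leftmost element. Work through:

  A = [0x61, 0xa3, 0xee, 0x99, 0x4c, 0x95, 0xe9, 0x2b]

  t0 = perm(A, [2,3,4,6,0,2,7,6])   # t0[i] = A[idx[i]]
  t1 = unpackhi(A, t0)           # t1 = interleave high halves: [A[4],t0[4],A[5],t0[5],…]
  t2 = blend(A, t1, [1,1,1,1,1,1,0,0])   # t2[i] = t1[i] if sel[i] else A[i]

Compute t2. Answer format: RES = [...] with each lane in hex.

RES = [ 0x4c  0x61  0x95  0xee  0xe9  0x2b  0xe9  0x2b ]

t0 = [0xee, 0x99, 0x4c, 0xe9, 0x61, 0xee, 0x2b, 0xe9]
t1 = [0x4c, 0x61, 0x95, 0xee, 0xe9, 0x2b, 0x2b, 0xe9]
t2 = [0x4c, 0x61, 0x95, 0xee, 0xe9, 0x2b, 0xe9, 0x2b]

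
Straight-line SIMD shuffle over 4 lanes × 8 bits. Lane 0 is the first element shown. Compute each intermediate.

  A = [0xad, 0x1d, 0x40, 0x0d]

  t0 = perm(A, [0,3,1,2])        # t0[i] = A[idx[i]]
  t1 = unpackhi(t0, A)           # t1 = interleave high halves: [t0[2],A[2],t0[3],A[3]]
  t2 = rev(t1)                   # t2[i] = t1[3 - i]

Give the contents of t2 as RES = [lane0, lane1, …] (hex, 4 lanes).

RES = [0x0d, 0x40, 0x40, 0x1d]

  t0: ad 0d 1d 40
  t1: 1d 40 40 0d
  t2: 0d 40 40 1d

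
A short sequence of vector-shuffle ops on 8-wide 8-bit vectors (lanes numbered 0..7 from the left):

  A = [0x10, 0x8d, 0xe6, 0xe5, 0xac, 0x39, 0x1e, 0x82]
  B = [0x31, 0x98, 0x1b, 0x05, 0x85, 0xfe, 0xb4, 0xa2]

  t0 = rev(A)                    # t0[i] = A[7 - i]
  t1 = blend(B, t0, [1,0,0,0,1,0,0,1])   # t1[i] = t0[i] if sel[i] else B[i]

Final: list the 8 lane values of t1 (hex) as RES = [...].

→ t0 |82|1e|39|ac|e5|e6|8d|10|
→ t1 |82|98|1b|05|e5|fe|b4|10|

RES = [0x82, 0x98, 0x1b, 0x05, 0xe5, 0xfe, 0xb4, 0x10]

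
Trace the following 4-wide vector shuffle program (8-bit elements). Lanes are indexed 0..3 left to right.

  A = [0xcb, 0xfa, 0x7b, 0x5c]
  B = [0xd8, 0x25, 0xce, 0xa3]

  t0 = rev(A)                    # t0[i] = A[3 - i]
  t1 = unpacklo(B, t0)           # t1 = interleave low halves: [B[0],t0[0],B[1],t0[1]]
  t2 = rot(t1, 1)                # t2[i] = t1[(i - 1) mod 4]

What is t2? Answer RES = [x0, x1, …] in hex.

→ t0 |5c|7b|fa|cb|
→ t1 |d8|5c|25|7b|
→ t2 |7b|d8|5c|25|

RES = [ 0x7b  0xd8  0x5c  0x25 ]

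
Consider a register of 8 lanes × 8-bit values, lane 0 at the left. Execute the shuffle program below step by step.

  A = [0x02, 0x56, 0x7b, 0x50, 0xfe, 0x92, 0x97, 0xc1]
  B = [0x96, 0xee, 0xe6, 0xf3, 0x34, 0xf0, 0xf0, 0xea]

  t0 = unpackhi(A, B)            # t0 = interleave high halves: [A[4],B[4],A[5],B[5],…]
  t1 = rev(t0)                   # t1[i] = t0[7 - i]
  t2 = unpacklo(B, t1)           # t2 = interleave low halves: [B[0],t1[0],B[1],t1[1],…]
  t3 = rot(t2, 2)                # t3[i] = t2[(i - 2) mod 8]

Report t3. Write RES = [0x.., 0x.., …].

  t0: fe 34 92 f0 97 f0 c1 ea
  t1: ea c1 f0 97 f0 92 34 fe
  t2: 96 ea ee c1 e6 f0 f3 97
  t3: f3 97 96 ea ee c1 e6 f0

RES = [0xf3, 0x97, 0x96, 0xea, 0xee, 0xc1, 0xe6, 0xf0]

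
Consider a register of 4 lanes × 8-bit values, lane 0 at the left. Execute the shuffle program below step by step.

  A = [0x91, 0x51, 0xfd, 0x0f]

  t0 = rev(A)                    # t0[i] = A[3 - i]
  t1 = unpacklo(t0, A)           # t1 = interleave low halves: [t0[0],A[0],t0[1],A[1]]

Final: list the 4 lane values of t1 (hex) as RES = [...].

RES = [ 0x0f  0x91  0xfd  0x51 ]

  t0: 0f fd 51 91
  t1: 0f 91 fd 51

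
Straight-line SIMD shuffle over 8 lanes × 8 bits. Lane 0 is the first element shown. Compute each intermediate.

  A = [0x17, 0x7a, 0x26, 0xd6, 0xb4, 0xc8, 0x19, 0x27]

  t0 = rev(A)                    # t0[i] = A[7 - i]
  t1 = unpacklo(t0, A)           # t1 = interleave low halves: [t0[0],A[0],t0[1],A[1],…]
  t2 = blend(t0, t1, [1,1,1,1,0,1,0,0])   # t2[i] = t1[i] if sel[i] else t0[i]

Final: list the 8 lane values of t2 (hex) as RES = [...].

RES = [0x27, 0x17, 0x19, 0x7a, 0xd6, 0x26, 0x7a, 0x17]

  t0: 27 19 c8 b4 d6 26 7a 17
  t1: 27 17 19 7a c8 26 b4 d6
  t2: 27 17 19 7a d6 26 7a 17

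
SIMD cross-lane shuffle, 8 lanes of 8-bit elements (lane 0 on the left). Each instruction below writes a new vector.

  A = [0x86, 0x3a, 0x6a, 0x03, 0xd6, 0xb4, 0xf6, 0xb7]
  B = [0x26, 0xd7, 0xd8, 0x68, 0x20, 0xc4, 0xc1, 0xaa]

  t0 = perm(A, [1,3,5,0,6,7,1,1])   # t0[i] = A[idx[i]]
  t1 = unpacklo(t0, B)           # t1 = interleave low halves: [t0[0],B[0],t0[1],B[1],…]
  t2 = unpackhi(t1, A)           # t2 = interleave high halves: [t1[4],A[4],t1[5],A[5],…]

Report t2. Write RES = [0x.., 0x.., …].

  t0: 3a 03 b4 86 f6 b7 3a 3a
  t1: 3a 26 03 d7 b4 d8 86 68
  t2: b4 d6 d8 b4 86 f6 68 b7

RES = [0xb4, 0xd6, 0xd8, 0xb4, 0x86, 0xf6, 0x68, 0xb7]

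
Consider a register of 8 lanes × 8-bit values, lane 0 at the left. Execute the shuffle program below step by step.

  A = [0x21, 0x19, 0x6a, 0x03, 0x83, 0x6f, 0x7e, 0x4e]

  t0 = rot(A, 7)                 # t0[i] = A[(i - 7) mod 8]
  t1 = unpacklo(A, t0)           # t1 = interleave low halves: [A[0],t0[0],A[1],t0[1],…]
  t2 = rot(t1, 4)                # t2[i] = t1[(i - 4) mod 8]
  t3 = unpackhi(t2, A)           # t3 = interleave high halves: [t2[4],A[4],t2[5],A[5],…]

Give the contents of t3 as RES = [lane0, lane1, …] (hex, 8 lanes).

RES = [0x21, 0x83, 0x19, 0x6f, 0x19, 0x7e, 0x6a, 0x4e]

  t0: 19 6a 03 83 6f 7e 4e 21
  t1: 21 19 19 6a 6a 03 03 83
  t2: 6a 03 03 83 21 19 19 6a
  t3: 21 83 19 6f 19 7e 6a 4e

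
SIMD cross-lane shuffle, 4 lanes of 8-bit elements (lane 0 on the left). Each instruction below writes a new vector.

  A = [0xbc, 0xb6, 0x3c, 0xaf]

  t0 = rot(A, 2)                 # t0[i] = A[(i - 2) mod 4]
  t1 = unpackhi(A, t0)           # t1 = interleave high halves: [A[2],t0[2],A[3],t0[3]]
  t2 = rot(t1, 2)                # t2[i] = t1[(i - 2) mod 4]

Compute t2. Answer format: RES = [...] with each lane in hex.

RES = [ 0xaf  0xb6  0x3c  0xbc ]

t0 = [0x3c, 0xaf, 0xbc, 0xb6]
t1 = [0x3c, 0xbc, 0xaf, 0xb6]
t2 = [0xaf, 0xb6, 0x3c, 0xbc]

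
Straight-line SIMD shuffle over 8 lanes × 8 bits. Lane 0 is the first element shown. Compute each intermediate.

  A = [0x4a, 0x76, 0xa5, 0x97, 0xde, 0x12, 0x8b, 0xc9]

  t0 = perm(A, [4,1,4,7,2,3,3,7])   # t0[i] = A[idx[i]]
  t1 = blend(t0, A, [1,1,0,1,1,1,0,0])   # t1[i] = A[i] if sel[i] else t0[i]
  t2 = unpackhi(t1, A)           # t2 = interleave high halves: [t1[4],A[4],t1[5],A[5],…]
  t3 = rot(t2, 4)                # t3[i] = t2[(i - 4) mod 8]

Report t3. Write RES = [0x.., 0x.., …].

RES = [0x97, 0x8b, 0xc9, 0xc9, 0xde, 0xde, 0x12, 0x12]

→ t0 |de|76|de|c9|a5|97|97|c9|
→ t1 |4a|76|de|97|de|12|97|c9|
→ t2 |de|de|12|12|97|8b|c9|c9|
→ t3 |97|8b|c9|c9|de|de|12|12|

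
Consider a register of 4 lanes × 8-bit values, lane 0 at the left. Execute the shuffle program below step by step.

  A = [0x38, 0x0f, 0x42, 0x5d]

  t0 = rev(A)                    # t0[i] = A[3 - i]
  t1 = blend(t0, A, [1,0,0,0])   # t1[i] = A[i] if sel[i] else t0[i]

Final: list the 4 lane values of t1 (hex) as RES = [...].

  t0: 5d 42 0f 38
  t1: 38 42 0f 38

RES = [0x38, 0x42, 0x0f, 0x38]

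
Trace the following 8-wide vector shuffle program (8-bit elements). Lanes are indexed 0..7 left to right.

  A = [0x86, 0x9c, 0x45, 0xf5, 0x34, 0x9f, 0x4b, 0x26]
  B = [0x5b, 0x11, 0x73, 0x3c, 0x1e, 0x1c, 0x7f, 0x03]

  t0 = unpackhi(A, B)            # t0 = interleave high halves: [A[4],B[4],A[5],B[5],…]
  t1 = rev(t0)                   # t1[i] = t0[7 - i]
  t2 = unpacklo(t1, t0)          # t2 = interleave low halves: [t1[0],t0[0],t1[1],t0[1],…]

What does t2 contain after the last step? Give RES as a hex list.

RES = [ 0x03  0x34  0x26  0x1e  0x7f  0x9f  0x4b  0x1c ]

t0 = [0x34, 0x1e, 0x9f, 0x1c, 0x4b, 0x7f, 0x26, 0x03]
t1 = [0x03, 0x26, 0x7f, 0x4b, 0x1c, 0x9f, 0x1e, 0x34]
t2 = [0x03, 0x34, 0x26, 0x1e, 0x7f, 0x9f, 0x4b, 0x1c]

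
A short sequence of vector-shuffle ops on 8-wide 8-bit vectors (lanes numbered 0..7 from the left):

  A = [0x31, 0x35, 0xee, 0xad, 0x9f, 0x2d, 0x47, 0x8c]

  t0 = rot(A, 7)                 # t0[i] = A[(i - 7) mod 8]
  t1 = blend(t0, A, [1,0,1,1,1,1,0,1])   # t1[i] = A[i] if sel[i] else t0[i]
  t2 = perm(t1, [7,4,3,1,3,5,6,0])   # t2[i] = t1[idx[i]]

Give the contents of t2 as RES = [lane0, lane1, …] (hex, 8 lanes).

  t0: 35 ee ad 9f 2d 47 8c 31
  t1: 31 ee ee ad 9f 2d 8c 8c
  t2: 8c 9f ad ee ad 2d 8c 31

RES = [0x8c, 0x9f, 0xad, 0xee, 0xad, 0x2d, 0x8c, 0x31]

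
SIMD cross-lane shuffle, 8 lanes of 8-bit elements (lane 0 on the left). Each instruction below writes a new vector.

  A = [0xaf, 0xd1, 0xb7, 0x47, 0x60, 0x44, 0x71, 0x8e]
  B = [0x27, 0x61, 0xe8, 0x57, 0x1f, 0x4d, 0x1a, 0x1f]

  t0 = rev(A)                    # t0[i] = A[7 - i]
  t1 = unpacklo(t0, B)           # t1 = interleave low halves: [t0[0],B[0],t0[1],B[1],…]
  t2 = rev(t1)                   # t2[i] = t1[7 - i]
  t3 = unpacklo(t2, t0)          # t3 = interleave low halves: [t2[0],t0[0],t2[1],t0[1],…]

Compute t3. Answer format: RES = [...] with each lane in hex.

RES = [0x57, 0x8e, 0x60, 0x71, 0xe8, 0x44, 0x44, 0x60]

  t0: 8e 71 44 60 47 b7 d1 af
  t1: 8e 27 71 61 44 e8 60 57
  t2: 57 60 e8 44 61 71 27 8e
  t3: 57 8e 60 71 e8 44 44 60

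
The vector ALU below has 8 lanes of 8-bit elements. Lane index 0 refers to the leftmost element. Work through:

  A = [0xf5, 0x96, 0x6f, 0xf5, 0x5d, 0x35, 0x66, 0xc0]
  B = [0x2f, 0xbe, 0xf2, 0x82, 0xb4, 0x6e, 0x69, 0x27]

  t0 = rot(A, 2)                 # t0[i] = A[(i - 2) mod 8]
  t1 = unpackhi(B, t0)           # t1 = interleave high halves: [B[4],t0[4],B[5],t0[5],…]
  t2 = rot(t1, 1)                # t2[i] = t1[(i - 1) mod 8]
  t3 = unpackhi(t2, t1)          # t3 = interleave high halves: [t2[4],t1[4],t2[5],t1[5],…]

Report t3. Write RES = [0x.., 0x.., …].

RES = [ 0xf5  0x69  0x69  0x5d  0x5d  0x27  0x27  0x35 ]

  t0: 66 c0 f5 96 6f f5 5d 35
  t1: b4 6f 6e f5 69 5d 27 35
  t2: 35 b4 6f 6e f5 69 5d 27
  t3: f5 69 69 5d 5d 27 27 35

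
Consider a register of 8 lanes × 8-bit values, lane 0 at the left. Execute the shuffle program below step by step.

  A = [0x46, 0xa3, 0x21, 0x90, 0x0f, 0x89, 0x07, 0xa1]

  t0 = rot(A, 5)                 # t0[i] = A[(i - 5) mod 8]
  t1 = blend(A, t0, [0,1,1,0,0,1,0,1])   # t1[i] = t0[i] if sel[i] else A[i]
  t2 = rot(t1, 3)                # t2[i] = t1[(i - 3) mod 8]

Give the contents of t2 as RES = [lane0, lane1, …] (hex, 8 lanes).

RES = [ 0x46  0x07  0x21  0x46  0x0f  0x89  0x90  0x0f ]

t0 = [0x90, 0x0f, 0x89, 0x07, 0xa1, 0x46, 0xa3, 0x21]
t1 = [0x46, 0x0f, 0x89, 0x90, 0x0f, 0x46, 0x07, 0x21]
t2 = [0x46, 0x07, 0x21, 0x46, 0x0f, 0x89, 0x90, 0x0f]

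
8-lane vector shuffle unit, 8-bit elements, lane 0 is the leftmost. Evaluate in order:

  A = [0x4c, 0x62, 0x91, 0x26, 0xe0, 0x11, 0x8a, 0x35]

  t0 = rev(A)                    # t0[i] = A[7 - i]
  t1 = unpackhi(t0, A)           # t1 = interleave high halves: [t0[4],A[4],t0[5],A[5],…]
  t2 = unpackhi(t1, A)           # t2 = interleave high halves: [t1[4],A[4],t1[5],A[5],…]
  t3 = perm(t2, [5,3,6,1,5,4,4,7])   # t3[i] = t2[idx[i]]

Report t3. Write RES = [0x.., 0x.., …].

RES = [0x8a, 0x11, 0x35, 0xe0, 0x8a, 0x4c, 0x4c, 0x35]

t0 = [0x35, 0x8a, 0x11, 0xe0, 0x26, 0x91, 0x62, 0x4c]
t1 = [0x26, 0xe0, 0x91, 0x11, 0x62, 0x8a, 0x4c, 0x35]
t2 = [0x62, 0xe0, 0x8a, 0x11, 0x4c, 0x8a, 0x35, 0x35]
t3 = [0x8a, 0x11, 0x35, 0xe0, 0x8a, 0x4c, 0x4c, 0x35]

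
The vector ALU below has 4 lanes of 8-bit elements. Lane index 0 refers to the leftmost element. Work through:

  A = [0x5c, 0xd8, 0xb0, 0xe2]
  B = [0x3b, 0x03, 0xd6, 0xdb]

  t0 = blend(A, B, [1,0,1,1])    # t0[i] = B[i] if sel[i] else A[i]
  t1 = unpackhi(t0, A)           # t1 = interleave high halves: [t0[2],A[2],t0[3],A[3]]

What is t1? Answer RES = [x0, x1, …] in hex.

RES = [0xd6, 0xb0, 0xdb, 0xe2]

  t0: 3b d8 d6 db
  t1: d6 b0 db e2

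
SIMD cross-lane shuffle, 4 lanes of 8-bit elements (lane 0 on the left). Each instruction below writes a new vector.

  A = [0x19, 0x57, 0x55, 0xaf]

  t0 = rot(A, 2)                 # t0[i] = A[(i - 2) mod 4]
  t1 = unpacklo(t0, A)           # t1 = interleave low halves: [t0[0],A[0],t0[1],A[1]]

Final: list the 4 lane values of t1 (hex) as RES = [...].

RES = [0x55, 0x19, 0xaf, 0x57]

→ t0 |55|af|19|57|
→ t1 |55|19|af|57|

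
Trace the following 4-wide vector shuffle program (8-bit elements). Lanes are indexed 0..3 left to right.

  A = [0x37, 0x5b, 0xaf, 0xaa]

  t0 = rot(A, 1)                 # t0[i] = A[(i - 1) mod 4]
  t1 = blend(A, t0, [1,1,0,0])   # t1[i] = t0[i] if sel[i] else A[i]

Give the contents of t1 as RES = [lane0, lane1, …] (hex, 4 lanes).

  t0: aa 37 5b af
  t1: aa 37 af aa

RES = [0xaa, 0x37, 0xaf, 0xaa]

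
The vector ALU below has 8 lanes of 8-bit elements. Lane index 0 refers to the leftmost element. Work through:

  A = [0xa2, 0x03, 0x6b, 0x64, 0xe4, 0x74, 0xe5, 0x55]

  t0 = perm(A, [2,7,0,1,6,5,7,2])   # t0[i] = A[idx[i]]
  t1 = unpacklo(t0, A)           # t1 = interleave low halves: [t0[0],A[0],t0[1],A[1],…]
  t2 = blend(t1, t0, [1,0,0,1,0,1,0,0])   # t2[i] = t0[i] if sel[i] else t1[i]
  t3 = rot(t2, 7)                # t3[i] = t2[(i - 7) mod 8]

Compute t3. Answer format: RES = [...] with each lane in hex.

  t0: 6b 55 a2 03 e5 74 55 6b
  t1: 6b a2 55 03 a2 6b 03 64
  t2: 6b a2 55 03 a2 74 03 64
  t3: a2 55 03 a2 74 03 64 6b

RES = [0xa2, 0x55, 0x03, 0xa2, 0x74, 0x03, 0x64, 0x6b]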